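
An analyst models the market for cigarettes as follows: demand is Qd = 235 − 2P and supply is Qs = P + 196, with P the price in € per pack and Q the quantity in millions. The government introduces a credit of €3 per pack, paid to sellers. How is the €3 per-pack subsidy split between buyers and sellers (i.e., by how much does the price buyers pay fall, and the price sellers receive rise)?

Buyers gain €1 per pack; sellers gain €2 per pack.

Before the subsidy: set 235 − 2P = P + 196 → P* = €13, Q* = 209.
With a per-unit subsidy paid to sellers, each receives P + 3 per unit sold, so supply becomes Qs = (P + 3) + 196.
Solving gives Q = 211 with buyers paying €12 and sellers receiving €15 (the €3 wedge).
Gain to buyers: €1; to sellers: €2. (They sum to €3.)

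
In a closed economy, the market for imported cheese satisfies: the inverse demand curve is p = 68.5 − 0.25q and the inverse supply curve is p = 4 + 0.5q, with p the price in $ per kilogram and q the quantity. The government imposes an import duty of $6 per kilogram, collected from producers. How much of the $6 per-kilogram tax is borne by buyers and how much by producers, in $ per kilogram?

Buyers bear $2 per kilogram; producers bear $4 per kilogram.

Rewrite in direct form: qd = 274 − 4p and qs = 2p − 8.
Before the tax: set 274 − 4p = 2p − 8 → p* = $47, q* = 86.
With the tax collected from producers, supply shifts: qs = 2(p − 6) − 8.
Solving gives q = 78 with buyers paying $49 and producers receiving $43 (the $6 wedge).
Burden on buyers: $2; on producers: $4. (They sum to $6.)
The less price-elastic side of the market bears the larger share of a per-unit tax.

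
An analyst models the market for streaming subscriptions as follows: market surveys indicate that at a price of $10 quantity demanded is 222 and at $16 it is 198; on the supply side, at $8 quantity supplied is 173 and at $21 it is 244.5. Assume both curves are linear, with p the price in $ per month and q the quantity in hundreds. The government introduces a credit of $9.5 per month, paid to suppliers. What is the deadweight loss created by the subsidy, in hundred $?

Deadweight loss = $104.5 hundred.

Demand slope: (198 − 222)/(16 − 10) = -4, so qd = 262 − 4p.
Supply slope: (244.5 − 173)/(21 − 8) = 5.5, so qs = 5.5p + 129.
Before the subsidy: set 262 − 4p = 5.5p + 129 → p* = $14, q* = 206.
With a per-unit subsidy paid to suppliers, each receives p + 9.5 per unit sold, so supply becomes qs = 5.5(p + 9.5) + 129.
New equilibrium: consumers pay $8.5, suppliers receive $18, q = 228. (Wedge: pb − ps = −9.5.)
Quantity rises by |ΔQ| = |206 − 228| = 22.
DWL = ½ · t · |ΔQ| = ½ · 9.5 · 22 = $104.5.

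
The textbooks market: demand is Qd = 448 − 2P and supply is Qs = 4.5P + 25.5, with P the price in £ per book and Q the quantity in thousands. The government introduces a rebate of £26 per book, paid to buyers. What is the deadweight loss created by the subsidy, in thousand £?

Deadweight loss = £468 thousand.

Without the subsidy, 448 − 2P = 4.5P + 25.5 gives 6.5P = 422.5, so P* = £65 and Q* = 318.
With a per-unit subsidy paid to buyers, each effectively pays P − 26, so demand becomes Qd = 448 − 2(P − 26).
Solving gives Q = 354 with buyers paying £47 and suppliers receiving £73 (the £26 wedge).
Quantity rises by |ΔQ| = |318 − 354| = 36.
DWL = ½ · t · |ΔQ| = ½ · 26 · 36 = £468.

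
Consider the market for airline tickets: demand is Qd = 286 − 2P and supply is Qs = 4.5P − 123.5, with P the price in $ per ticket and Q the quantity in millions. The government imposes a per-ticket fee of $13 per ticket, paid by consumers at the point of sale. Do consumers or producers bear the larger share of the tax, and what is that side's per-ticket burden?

Without the tax, 286 − 2P = 4.5P − 123.5 gives 6.5P = 409.5, so P* = $63 and Q* = 160.
With the tax collected from consumers, demand (in seller-price terms) shifts: Qd = 286 − 2(P + 13).
Solving gives Q = 142 with consumers paying $72 and producers receiving $59 (the $13 wedge).
Per-ticket burden: consumers $9, producers $4.
Consumers take the larger share because demand is less price-elastic here (demand slope 2 vs supply slope 4.5).

Consumers bear the larger share: $9 per ticket.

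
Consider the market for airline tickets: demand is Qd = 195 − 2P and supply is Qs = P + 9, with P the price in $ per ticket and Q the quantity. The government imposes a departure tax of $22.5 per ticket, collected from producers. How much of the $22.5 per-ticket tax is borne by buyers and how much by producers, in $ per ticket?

Buyers bear $7.5 per ticket; producers bear $15 per ticket.

Before the tax: set 195 − 2P = P + 9 → P* = $62, Q* = 71.
With the tax collected from producers, supply shifts: Qs = (P − 22.5) + 9.
New equilibrium: buyers pay $69.5, producers receive $47, Q = 56. (Wedge: Pb − Ps = 22.5.)
Burden on buyers: $7.5; on producers: $15. (They sum to $22.5.)
The less price-elastic side of the market bears the larger share of a per-unit tax.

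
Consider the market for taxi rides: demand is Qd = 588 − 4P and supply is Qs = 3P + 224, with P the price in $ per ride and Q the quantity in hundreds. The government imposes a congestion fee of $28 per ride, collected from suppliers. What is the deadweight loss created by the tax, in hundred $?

Deadweight loss = $672 hundred.

Without the tax, 588 − 4P = 3P + 224 gives 7P = 364, so P* = $52 and Q* = 380.
With the tax collected from suppliers, supply shifts: Qs = 3(P − 28) + 224.
New equilibrium: consumers pay $64, suppliers receive $36, Q = 332. (Wedge: Pb − Ps = 28.)
Quantity falls by |ΔQ| = |380 − 332| = 48.
DWL = ½ · t · |ΔQ| = ½ · 28 · 48 = $672.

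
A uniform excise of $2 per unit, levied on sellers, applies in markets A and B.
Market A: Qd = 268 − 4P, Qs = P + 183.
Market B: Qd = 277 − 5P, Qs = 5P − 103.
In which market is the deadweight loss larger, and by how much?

Market A: pre-tax P* = $17, Q* = 200; post-tax Q = 198.4; deadweight loss = $1.6.
Market B: pre-tax P* = $38, Q* = 87; post-tax Q = 82; deadweight loss = $5.
Difference: $1.6 vs $5 → market B is larger by $3.4.

Market B, by $3.4.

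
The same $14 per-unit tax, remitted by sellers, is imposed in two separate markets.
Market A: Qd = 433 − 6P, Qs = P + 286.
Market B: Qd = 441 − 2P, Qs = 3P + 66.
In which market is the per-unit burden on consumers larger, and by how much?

Market A: pre-tax P* = $21, Q* = 307; post-tax Q = 295; per-unit burden on consumers = $2.
Market B: pre-tax P* = $75, Q* = 291; post-tax Q = 274.2; per-unit burden on consumers = $8.4.
Difference: $2 vs $8.4 → market B is larger by $6.4.

Market B, by $6.4.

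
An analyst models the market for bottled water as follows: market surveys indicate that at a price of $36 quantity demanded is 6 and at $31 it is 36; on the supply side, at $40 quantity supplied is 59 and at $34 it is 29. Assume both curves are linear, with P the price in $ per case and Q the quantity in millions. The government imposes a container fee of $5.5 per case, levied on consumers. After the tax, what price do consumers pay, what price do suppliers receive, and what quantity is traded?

Demand slope: (36 − 6)/(31 − 36) = -6, so Qd = 222 − 6P.
Supply slope: (29 − 59)/(34 − 40) = 5, so Qs = 5P − 141.
Without the tax, 222 − 6P = 5P − 141 gives 11P = 363, so P* = $33 and Q* = 24.
With the tax collected from consumers, demand (in seller-price terms) shifts: Qd = 222 − 6(P + 5.5).
Solving gives Q = 9 with consumers paying $35.5 and suppliers receiving $30 (the $5.5 wedge).
The less price-elastic side of the market bears the larger share of a per-unit tax.

Consumers pay $35.5; suppliers receive $30; quantity = 9.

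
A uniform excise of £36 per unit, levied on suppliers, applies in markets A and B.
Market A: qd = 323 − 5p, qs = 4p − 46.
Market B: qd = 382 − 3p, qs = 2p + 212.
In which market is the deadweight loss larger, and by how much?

Market A: pre-tax p* = £41, q* = 118; post-tax q = 38; deadweight loss = £1440.
Market B: pre-tax p* = £34, q* = 280; post-tax q = 236.8; deadweight loss = £777.6.
Difference: £1440 vs £777.6 → market A is larger by £662.4.

Market A, by £662.4.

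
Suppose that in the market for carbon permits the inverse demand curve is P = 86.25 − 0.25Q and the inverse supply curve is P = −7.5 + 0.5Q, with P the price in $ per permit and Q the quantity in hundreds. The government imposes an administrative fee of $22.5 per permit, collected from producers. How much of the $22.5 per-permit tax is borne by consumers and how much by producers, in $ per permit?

Consumers bear $7.5 per permit; producers bear $15 per permit.

Inverting to Q(P) form: Qd = 345 − 4P; Qs = 2P + 15.
Before the tax: set 345 − 4P = 2P + 15 → P* = $55, Q* = 125.
With the tax collected from producers, supply shifts: Qs = 2(P − 22.5) + 15.
Solving gives Q = 95 with consumers paying $62.5 and producers receiving $40 (the $22.5 wedge).
Burden on consumers: $7.5; on producers: $15. (They sum to $22.5.)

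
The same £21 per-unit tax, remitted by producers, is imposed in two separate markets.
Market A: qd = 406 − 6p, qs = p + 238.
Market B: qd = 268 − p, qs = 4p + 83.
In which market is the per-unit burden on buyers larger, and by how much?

Market A: pre-tax p* = £24, q* = 262; post-tax q = 244; per-unit burden on buyers = £3.
Market B: pre-tax p* = £37, q* = 231; post-tax q = 214.2; per-unit burden on buyers = £16.8.
Difference: £3 vs £16.8 → market B is larger by £13.8.

Market B, by £13.8.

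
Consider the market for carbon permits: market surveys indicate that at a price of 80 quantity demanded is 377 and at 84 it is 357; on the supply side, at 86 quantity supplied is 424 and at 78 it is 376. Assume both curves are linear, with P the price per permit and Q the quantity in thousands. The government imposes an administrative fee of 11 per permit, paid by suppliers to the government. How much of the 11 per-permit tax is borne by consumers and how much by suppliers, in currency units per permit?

Consumers bear 6 per permit; suppliers bear 5 per permit.

Demand slope: (357 − 377)/(84 − 80) = -5, so Qd = 777 − 5P.
Supply slope: (376 − 424)/(78 − 86) = 6, so Qs = 6P − 92.
Without the tax, 777 − 5P = 6P − 92 gives 11P = 869, so P* = 79 and Q* = 382.
With the tax collected from suppliers, supply shifts: Qs = 6(P − 11) − 92.
Solving gives Q = 352 with consumers paying 85 and suppliers receiving 74 (the 11 wedge).
Burden on consumers: 6; on suppliers: 5. (They sum to 11.)
The less price-elastic side of the market bears the larger share of a per-unit tax.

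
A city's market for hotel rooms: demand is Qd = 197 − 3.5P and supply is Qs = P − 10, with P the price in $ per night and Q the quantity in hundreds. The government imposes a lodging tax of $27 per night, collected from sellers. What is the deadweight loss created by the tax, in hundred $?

Before the tax: set 197 − 3.5P = P − 10 → P* = $46, Q* = 36.
With the tax collected from sellers, supply shifts: Qs = (P − 27) − 10.
Solving gives Q = 15 with consumers paying $52 and sellers receiving $25 (the $27 wedge).
Quantity falls by |ΔQ| = |36 − 15| = 21.
DWL = ½ · t · |ΔQ| = ½ · 27 · 21 = $283.5.

Deadweight loss = $283.5 hundred.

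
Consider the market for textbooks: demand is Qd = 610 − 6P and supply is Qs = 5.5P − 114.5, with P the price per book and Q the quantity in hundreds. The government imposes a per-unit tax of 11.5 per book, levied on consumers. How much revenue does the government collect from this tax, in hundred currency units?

Before the tax: set 610 − 6P = 5.5P − 114.5 → P* = 63, Q* = 232.
With the tax collected from consumers, demand (in seller-price terms) shifts: Qd = 610 − 6(P + 11.5).
New equilibrium: consumers pay 68.5, producers receive 57, Q = 199. (Wedge: Pb − Ps = 11.5.)
Revenue = t · Q = 11.5 · 199 = 2288.5.

Tax revenue = 2288.5 hundred.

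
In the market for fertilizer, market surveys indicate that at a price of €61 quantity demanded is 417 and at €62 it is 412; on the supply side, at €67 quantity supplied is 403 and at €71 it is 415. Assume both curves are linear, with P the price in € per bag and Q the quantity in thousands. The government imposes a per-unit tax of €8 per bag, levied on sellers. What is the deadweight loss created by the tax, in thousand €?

Deadweight loss = €60 thousand.

Demand slope: (412 − 417)/(62 − 61) = -5, so Qd = 722 − 5P.
Supply slope: (415 − 403)/(71 − 67) = 3, so Qs = 3P + 202.
Without the tax, 722 − 5P = 3P + 202 gives 8P = 520, so P* = €65 and Q* = 397.
With the tax collected from sellers, supply shifts: Qs = 3(P − 8) + 202.
New equilibrium: buyers pay €68, sellers receive €60, Q = 382. (Wedge: Pb − Ps = 8.)
Quantity falls by |ΔQ| = |397 − 382| = 15.
DWL = ½ · t · |ΔQ| = ½ · 8 · 15 = €60.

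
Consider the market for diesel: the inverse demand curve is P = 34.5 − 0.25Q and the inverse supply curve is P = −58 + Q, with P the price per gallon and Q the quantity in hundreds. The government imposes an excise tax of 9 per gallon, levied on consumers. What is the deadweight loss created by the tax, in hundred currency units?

Deadweight loss = 32.4 hundred.

Rewrite in direct form: Qd = 138 − 4P and Qs = P + 58.
Without the tax, 138 − 4P = P + 58 gives 5P = 80, so P* = 16 and Q* = 74.
With the tax collected from consumers, demand (in seller-price terms) shifts: Qd = 138 − 4(P + 9).
New equilibrium: consumers pay 17.8, sellers receive 8.8, Q = 66.8. (Wedge: Pb − Ps = 9.)
Quantity falls by |ΔQ| = |74 − 66.8| = 7.2.
DWL = ½ · t · |ΔQ| = ½ · 9 · 7.2 = 32.4.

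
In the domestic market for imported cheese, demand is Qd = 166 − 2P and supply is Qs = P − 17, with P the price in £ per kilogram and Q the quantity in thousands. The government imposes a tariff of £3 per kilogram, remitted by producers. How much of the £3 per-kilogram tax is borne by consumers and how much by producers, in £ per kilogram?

Before the tax: set 166 − 2P = P − 17 → P* = £61, Q* = 44.
With the tax collected from producers, supply shifts: Qs = (P − 3) − 17.
Solving gives Q = 42 with consumers paying £62 and producers receiving £59 (the £3 wedge).
Burden on consumers: £1; on producers: £2. (They sum to £3.)
The less price-elastic side of the market bears the larger share of a per-unit tax.

Consumers bear £1 per kilogram; producers bear £2 per kilogram.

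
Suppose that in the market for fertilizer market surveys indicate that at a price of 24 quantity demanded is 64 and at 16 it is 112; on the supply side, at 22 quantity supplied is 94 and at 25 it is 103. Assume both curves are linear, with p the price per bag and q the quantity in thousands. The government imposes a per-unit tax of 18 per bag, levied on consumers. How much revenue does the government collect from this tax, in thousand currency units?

Demand slope: (112 − 64)/(16 − 24) = -6, so qd = 208 − 6p.
Supply slope: (103 − 94)/(25 − 22) = 3, so qs = 3p + 28.
Without the tax, 208 − 6p = 3p + 28 gives 9p = 180, so p* = 20 and q* = 88.
With the tax collected from consumers, demand (in seller-price terms) shifts: qd = 208 − 6(p + 18).
Solving gives q = 52 with consumers paying 26 and sellers receiving 8 (the 18 wedge).
Revenue = t · Q = 18 · 52 = 936.

Tax revenue = 936 thousand.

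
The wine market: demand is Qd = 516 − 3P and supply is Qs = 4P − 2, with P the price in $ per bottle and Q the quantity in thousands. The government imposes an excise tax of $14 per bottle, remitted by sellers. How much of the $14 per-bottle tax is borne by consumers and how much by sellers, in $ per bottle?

Consumers bear $8 per bottle; sellers bear $6 per bottle.

Without the tax, 516 − 3P = 4P − 2 gives 7P = 518, so P* = $74 and Q* = 294.
With the tax collected from sellers, supply shifts: Qs = 4(P − 14) − 2.
Solving gives Q = 270 with consumers paying $82 and sellers receiving $68 (the $14 wedge).
Burden on consumers: $8; on sellers: $6. (They sum to $14.)
The less price-elastic side of the market bears the larger share of a per-unit tax.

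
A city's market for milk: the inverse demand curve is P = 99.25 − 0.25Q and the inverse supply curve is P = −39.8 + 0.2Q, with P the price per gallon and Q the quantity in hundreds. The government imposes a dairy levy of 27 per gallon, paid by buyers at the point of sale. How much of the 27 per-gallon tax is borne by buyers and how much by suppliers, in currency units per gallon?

Rewrite in direct form: Qd = 397 − 4P and Qs = 5P + 199.
Before the tax: set 397 − 4P = 5P + 199 → P* = 22, Q* = 309.
With the tax collected from buyers, demand (in seller-price terms) shifts: Qd = 397 − 4(P + 27).
New equilibrium: buyers pay 37, suppliers receive 10, Q = 249. (Wedge: Pb − Ps = 27.)
Burden on buyers: 15; on suppliers: 12. (They sum to 27.)
The less price-elastic side of the market bears the larger share of a per-unit tax.

Buyers bear 15 per gallon; suppliers bear 12 per gallon.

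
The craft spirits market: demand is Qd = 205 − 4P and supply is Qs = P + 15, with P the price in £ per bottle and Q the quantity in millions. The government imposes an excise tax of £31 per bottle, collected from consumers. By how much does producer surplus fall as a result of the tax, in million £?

Producer surplus falls by £1006.88 million.

Without the tax, 205 − 4P = P + 15 gives 5P = 190, so P* = £38 and Q* = 53.
With the tax collected from consumers, demand (in seller-price terms) shifts: Qd = 205 − 4(P + 31).
Solving gives Q = 28.2 with consumers paying £44.2 and suppliers receiving £13.2 (the £31 wedge).
ΔPS is the trapezoid between Q = 28.2 and Q = 53 of height £24.8: ½ · (53 + 28.2) · 24.8 = £1006.88.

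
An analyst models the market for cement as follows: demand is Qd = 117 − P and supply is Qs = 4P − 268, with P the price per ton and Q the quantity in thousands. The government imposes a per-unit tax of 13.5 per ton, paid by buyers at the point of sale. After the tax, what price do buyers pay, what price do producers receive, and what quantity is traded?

Buyers pay 87.8; producers receive 74.3; quantity = 29.2.

Without the tax, 117 − P = 4P − 268 gives 5P = 385, so P* = 77 and Q* = 40.
With the tax collected from buyers, demand (in seller-price terms) shifts: Qd = 117 − (P + 13.5).
New equilibrium: buyers pay 87.8, producers receive 74.3, Q = 29.2. (Wedge: Pb − Ps = 13.5.)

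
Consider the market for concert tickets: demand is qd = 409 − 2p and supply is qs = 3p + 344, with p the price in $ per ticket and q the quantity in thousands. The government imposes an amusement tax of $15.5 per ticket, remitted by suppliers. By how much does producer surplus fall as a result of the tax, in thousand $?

Producer surplus falls by $2316.94 thousand.

Before the tax: set 409 − 2p = 3p + 344 → p* = $13, q* = 383.
With the tax collected from suppliers, supply shifts: qs = 3(p − 15.5) + 344.
Solving gives q = 364.4 with consumers paying $22.3 and suppliers receiving $6.8 (the $15.5 wedge).
ΔPS is the trapezoid between Q = 364.4 and Q = 383 of height $6.2: ½ · (383 + 364.4) · 6.2 = $2316.94.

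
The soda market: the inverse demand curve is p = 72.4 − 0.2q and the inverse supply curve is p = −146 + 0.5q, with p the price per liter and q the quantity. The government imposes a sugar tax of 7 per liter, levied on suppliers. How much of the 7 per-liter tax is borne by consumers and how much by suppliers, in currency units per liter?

Rewrite in direct form: qd = 362 − 5p and qs = 2p + 292.
Without the tax, 362 − 5p = 2p + 292 gives 7p = 70, so p* = 10 and q* = 312.
With the tax collected from suppliers, supply shifts: qs = 2(p − 7) + 292.
New equilibrium: consumers pay 12, suppliers receive 5, q = 302. (Wedge: pb − ps = 7.)
Burden on consumers: 2; on suppliers: 5. (They sum to 7.)

Consumers bear 2 per liter; suppliers bear 5 per liter.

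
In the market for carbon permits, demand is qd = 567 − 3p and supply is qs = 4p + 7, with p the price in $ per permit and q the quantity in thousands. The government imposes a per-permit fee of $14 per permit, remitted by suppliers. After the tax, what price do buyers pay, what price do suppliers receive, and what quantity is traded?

Buyers pay $88; suppliers receive $74; quantity = 303.

Before the tax: set 567 − 3p = 4p + 7 → p* = $80, q* = 327.
With the tax collected from suppliers, supply shifts: qs = 4(p − 14) + 7.
Solving gives q = 303 with buyers paying $88 and suppliers receiving $74 (the $14 wedge).
The less price-elastic side of the market bears the larger share of a per-unit tax.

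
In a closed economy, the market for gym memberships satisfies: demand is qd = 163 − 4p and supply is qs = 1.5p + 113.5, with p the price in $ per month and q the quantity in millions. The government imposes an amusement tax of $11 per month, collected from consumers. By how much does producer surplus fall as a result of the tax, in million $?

Before the tax: set 163 − 4p = 1.5p + 113.5 → p* = $9, q* = 127.
With the tax collected from consumers, demand (in seller-price terms) shifts: qd = 163 − 4(p + 11).
Solving gives q = 115 with consumers paying $12 and suppliers receiving $1 (the $11 wedge).
ΔPS is the trapezoid between Q = 115 and Q = 127 of height $8: ½ · (127 + 115) · 8 = $968.

Producer surplus falls by $968 million.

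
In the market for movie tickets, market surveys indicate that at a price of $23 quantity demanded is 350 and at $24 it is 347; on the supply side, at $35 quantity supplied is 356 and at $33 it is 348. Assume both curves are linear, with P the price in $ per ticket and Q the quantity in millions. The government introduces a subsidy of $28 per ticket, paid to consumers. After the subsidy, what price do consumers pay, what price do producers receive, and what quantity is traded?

Consumers pay $13; producers receive $41; quantity = 380.

Demand slope: (347 − 350)/(24 − 23) = -3, so Qd = 419 − 3P.
Supply slope: (348 − 356)/(33 − 35) = 4, so Qs = 4P + 216.
Before the subsidy: set 419 − 3P = 4P + 216 → P* = $29, Q* = 332.
With a per-unit subsidy paid to consumers, each effectively pays P − 28, so demand becomes Qd = 419 − 3(P − 28).
Solving gives Q = 380 with consumers paying $13 and producers receiving $41 (the $28 wedge).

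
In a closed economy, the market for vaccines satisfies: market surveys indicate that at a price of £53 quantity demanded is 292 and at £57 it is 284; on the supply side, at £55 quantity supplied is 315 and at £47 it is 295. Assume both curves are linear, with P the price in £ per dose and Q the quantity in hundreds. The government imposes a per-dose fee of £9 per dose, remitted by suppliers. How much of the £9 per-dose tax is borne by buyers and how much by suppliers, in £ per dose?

Demand slope: (284 − 292)/(57 − 53) = -2, so Qd = 398 − 2P.
Supply slope: (295 − 315)/(47 − 55) = 2.5, so Qs = 2.5P + 177.5.
Without the tax, 398 − 2P = 2.5P + 177.5 gives 4.5P = 220.5, so P* = £49 and Q* = 300.
With the tax collected from suppliers, supply shifts: Qs = 2.5(P − 9) + 177.5.
New equilibrium: buyers pay £54, suppliers receive £45, Q = 290. (Wedge: Pb − Ps = 9.)
Burden on buyers: £5; on suppliers: £4. (They sum to £9.)

Buyers bear £5 per dose; suppliers bear £4 per dose.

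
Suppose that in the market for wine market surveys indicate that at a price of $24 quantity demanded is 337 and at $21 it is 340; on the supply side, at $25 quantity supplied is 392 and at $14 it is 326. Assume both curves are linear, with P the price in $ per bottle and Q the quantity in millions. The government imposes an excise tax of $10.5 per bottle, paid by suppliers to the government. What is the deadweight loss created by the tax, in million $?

Demand slope: (340 − 337)/(21 − 24) = -1, so Qd = 361 − P.
Supply slope: (326 − 392)/(14 − 25) = 6, so Qs = 6P + 242.
Before the tax: set 361 − P = 6P + 242 → P* = $17, Q* = 344.
With the tax collected from suppliers, supply shifts: Qs = 6(P − 10.5) + 242.
New equilibrium: buyers pay $26, suppliers receive $15.5, Q = 335. (Wedge: Pb − Ps = 10.5.)
Quantity falls by |ΔQ| = |344 − 335| = 9.
DWL = ½ · t · |ΔQ| = ½ · 10.5 · 9 = $47.25.

Deadweight loss = $47.25 million.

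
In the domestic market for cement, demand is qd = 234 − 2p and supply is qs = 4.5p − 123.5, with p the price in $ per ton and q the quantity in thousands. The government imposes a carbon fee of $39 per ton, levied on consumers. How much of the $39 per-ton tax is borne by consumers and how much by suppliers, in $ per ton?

Consumers bear $27 per ton; suppliers bear $12 per ton.

Before the tax: set 234 − 2p = 4.5p − 123.5 → p* = $55, q* = 124.
With the tax collected from consumers, demand (in seller-price terms) shifts: qd = 234 − 2(p + 39).
Solving gives q = 70 with consumers paying $82 and suppliers receiving $43 (the $39 wedge).
Burden on consumers: $27; on suppliers: $12. (They sum to $39.)
The less price-elastic side of the market bears the larger share of a per-unit tax.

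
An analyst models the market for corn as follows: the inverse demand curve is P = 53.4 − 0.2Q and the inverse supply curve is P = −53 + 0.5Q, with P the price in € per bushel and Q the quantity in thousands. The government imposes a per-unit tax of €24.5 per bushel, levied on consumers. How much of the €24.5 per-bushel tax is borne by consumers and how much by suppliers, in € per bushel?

Consumers bear €7 per bushel; suppliers bear €17.5 per bushel.

Inverting to Q(P) form: Qd = 267 − 5P; Qs = 2P + 106.
Without the tax, 267 − 5P = 2P + 106 gives 7P = 161, so P* = €23 and Q* = 152.
With the tax collected from consumers, demand (in seller-price terms) shifts: Qd = 267 − 5(P + 24.5).
New equilibrium: consumers pay €30, suppliers receive €5.5, Q = 117. (Wedge: Pb − Ps = 24.5.)
Burden on consumers: €7; on suppliers: €17.5. (They sum to €24.5.)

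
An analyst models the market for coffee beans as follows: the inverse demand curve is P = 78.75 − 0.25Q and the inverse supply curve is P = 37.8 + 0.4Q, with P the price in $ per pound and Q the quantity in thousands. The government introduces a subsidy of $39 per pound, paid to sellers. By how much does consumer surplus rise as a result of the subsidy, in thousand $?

Consumer surplus rises by $1395 thousand.

Rewrite in direct form: Qd = 315 − 4P and Qs = 2.5P − 94.5.
Without the subsidy, 315 − 4P = 2.5P − 94.5 gives 6.5P = 409.5, so P* = $63 and Q* = 63.
With a per-unit subsidy paid to sellers, each receives P + 39 per unit sold, so supply becomes Qs = 2.5(P + 39) − 94.5.
New equilibrium: consumers pay $48, sellers receive $87, Q = 123. (Wedge: Pb − Ps = −39.)
ΔCS is the trapezoid between Q = 123 and Q = 63 of height $15: ½ · (63 + 123) · 15 = $1395.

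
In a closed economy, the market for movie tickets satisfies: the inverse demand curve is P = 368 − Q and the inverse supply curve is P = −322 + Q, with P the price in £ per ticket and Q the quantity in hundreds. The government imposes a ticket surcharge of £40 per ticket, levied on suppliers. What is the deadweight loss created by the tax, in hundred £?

Deadweight loss = £400 hundred.

Inverting to Q(P) form: Qd = 368 − P; Qs = P + 322.
Without the tax, 368 − P = P + 322 gives 2P = 46, so P* = £23 and Q* = 345.
With the tax collected from suppliers, supply shifts: Qs = (P − 40) + 322.
Solving gives Q = 325 with consumers paying £43 and suppliers receiving £3 (the £40 wedge).
Quantity falls by |ΔQ| = |345 − 325| = 20.
DWL = ½ · t · |ΔQ| = ½ · 40 · 20 = £400.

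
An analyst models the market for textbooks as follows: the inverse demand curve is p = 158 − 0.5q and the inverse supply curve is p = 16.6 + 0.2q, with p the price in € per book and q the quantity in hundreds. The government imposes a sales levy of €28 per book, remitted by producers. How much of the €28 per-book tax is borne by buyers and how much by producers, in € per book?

Inverting to q(p) form: qd = 316 − 2p; qs = 5p − 83.
Before the tax: set 316 − 2p = 5p − 83 → p* = €57, q* = 202.
With the tax collected from producers, supply shifts: qs = 5(p − 28) − 83.
New equilibrium: buyers pay €77, producers receive €49, q = 162. (Wedge: pb − ps = 28.)
Burden on buyers: €20; on producers: €8. (They sum to €28.)

Buyers bear €20 per book; producers bear €8 per book.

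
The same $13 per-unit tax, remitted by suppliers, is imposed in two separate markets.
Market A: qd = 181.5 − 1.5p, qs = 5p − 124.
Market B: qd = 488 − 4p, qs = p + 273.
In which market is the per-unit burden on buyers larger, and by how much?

Market A: pre-tax p* = $47, q* = 111; post-tax q = 96; per-unit burden on buyers = $10.
Market B: pre-tax p* = $43, q* = 316; post-tax q = 305.6; per-unit burden on buyers = $2.6.
Difference: $10 vs $2.6 → market A is larger by $7.4.

Market A, by $7.4.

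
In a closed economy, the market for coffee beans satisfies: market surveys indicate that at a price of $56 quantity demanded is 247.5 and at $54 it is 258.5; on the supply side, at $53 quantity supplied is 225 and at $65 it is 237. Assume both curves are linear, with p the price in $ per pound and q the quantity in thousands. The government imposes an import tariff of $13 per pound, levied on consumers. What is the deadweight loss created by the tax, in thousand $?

Demand slope: (258.5 − 247.5)/(54 − 56) = -5.5, so qd = 555.5 − 5.5p.
Supply slope: (237 − 225)/(65 − 53) = 1, so qs = p + 172.
Without the tax, 555.5 − 5.5p = p + 172 gives 6.5p = 383.5, so p* = $59 and q* = 231.
With the tax collected from consumers, demand (in seller-price terms) shifts: qd = 555.5 − 5.5(p + 13).
New equilibrium: consumers pay $61, sellers receive $48, q = 220. (Wedge: pb − ps = 13.)
Quantity falls by |ΔQ| = |231 − 220| = 11.
DWL = ½ · t · |ΔQ| = ½ · 13 · 11 = $71.5.

Deadweight loss = $71.5 thousand.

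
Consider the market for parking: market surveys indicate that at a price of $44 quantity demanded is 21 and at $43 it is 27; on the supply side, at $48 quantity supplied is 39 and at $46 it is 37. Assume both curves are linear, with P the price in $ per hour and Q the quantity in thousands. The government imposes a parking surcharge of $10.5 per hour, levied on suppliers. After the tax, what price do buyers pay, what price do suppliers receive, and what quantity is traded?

Buyers pay $43.5; suppliers receive $33; quantity = 24.

Demand slope: (27 − 21)/(43 − 44) = -6, so Qd = 285 − 6P.
Supply slope: (37 − 39)/(46 − 48) = 1, so Qs = P − 9.
Before the tax: set 285 − 6P = P − 9 → P* = $42, Q* = 33.
With the tax collected from suppliers, supply shifts: Qs = (P − 10.5) − 9.
New equilibrium: buyers pay $43.5, suppliers receive $33, Q = 24. (Wedge: Pb − Ps = 10.5.)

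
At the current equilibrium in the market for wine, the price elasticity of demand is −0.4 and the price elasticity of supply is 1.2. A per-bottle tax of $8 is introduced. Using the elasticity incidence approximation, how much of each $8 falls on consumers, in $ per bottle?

Incidence ratio: consumers' share ≈ εs / (εs + |εd|) = 1.2 / (1.2 + 0.4) = 0.75.
So consumers bear ≈ 0.75 × $8 = $6; producers bear $2.

Consumers bear ≈ $6 per bottle.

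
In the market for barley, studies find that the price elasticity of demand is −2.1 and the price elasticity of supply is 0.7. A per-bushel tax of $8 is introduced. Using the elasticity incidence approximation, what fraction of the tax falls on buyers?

Incidence ratio: buyers' share ≈ εs / (εs + |εd|) = 0.7 / (0.7 + 2.1) = 0.25.
Supply is the less elastic side, so buyers bear the smaller share.

Buyers' share ≈ 0.25.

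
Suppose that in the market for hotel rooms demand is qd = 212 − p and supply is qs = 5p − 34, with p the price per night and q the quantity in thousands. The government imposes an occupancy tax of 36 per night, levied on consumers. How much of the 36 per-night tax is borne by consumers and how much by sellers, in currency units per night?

Before the tax: set 212 − p = 5p − 34 → p* = 41, q* = 171.
With the tax collected from consumers, demand (in seller-price terms) shifts: qd = 212 − (p + 36).
Solving gives q = 141 with consumers paying 71 and sellers receiving 35 (the 36 wedge).
Burden on consumers: 30; on sellers: 6. (They sum to 36.)

Consumers bear 30 per night; sellers bear 6 per night.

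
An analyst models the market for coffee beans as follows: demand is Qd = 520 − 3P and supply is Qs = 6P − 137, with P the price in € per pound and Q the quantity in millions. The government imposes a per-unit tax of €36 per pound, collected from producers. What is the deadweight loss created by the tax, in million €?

Deadweight loss = €1296 million.

Before the tax: set 520 − 3P = 6P − 137 → P* = €73, Q* = 301.
With the tax collected from producers, supply shifts: Qs = 6(P − 36) − 137.
New equilibrium: buyers pay €97, producers receive €61, Q = 229. (Wedge: Pb − Ps = 36.)
Quantity falls by |ΔQ| = |301 − 229| = 72.
DWL = ½ · t · |ΔQ| = ½ · 36 · 72 = €1296.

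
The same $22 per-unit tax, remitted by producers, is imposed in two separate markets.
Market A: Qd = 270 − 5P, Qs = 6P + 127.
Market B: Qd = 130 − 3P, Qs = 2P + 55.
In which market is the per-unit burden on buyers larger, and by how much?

Market A, by $3.2.

Market A: pre-tax P* = $13, Q* = 205; post-tax Q = 145; per-unit burden on buyers = $12.
Market B: pre-tax P* = $15, Q* = 85; post-tax Q = 58.6; per-unit burden on buyers = $8.8.
Difference: $12 vs $8.8 → market A is larger by $3.2.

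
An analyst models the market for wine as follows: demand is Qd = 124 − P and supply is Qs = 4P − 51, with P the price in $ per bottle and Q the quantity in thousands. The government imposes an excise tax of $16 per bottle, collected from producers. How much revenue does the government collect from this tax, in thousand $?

Without the tax, 124 − P = 4P − 51 gives 5P = 175, so P* = $35 and Q* = 89.
With the tax collected from producers, supply shifts: Qs = 4(P − 16) − 51.
New equilibrium: consumers pay $47.8, producers receive $31.8, Q = 76.2. (Wedge: Pb − Ps = 16.)
Revenue = t · Q = 16 · 76.2 = $1219.2.

Tax revenue = $1219.2 thousand.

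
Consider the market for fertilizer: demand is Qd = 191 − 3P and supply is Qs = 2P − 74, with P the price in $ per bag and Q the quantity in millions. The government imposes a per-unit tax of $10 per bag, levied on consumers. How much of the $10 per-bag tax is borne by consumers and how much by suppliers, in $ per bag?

Before the tax: set 191 − 3P = 2P − 74 → P* = $53, Q* = 32.
With the tax collected from consumers, demand (in seller-price terms) shifts: Qd = 191 − 3(P + 10).
New equilibrium: consumers pay $57, suppliers receive $47, Q = 20. (Wedge: Pb − Ps = 10.)
Burden on consumers: $4; on suppliers: $6. (They sum to $10.)
The less price-elastic side of the market bears the larger share of a per-unit tax.

Consumers bear $4 per bag; suppliers bear $6 per bag.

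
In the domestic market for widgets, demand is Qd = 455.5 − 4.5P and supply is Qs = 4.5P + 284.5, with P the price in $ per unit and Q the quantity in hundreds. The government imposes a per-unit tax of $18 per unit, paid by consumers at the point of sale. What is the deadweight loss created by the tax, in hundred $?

Before the tax: set 455.5 − 4.5P = 4.5P + 284.5 → P* = $19, Q* = 370.
With the tax collected from consumers, demand (in seller-price terms) shifts: Qd = 455.5 − 4.5(P + 18).
New equilibrium: consumers pay $28, suppliers receive $10, Q = 329.5. (Wedge: Pb − Ps = 18.)
Quantity falls by |ΔQ| = |370 − 329.5| = 40.5.
DWL = ½ · t · |ΔQ| = ½ · 18 · 40.5 = $364.5.

Deadweight loss = $364.5 hundred.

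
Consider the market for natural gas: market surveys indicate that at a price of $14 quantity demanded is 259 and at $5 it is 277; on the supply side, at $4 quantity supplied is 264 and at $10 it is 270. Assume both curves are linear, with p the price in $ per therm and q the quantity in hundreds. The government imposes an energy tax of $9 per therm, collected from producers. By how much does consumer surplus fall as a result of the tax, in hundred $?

Demand slope: (277 − 259)/(5 − 14) = -2, so qd = 287 − 2p.
Supply slope: (270 − 264)/(10 − 4) = 1, so qs = p + 260.
Without the tax, 287 − 2p = p + 260 gives 3p = 27, so p* = $9 and q* = 269.
With the tax collected from producers, supply shifts: qs = (p − 9) + 260.
New equilibrium: consumers pay $12, producers receive $3, q = 263. (Wedge: pb − ps = 9.)
ΔCS is the trapezoid between Q = 263 and Q = 269 of height $3: ½ · (269 + 263) · 3 = $798.

Consumer surplus falls by $798 hundred.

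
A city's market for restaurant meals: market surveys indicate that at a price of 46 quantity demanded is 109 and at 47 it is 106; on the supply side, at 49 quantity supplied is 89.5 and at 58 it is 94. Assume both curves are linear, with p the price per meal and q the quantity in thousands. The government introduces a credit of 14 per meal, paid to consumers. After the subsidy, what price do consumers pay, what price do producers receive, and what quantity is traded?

Consumers pay 50; producers receive 64; quantity = 97.

Demand slope: (106 − 109)/(47 − 46) = -3, so qd = 247 − 3p.
Supply slope: (94 − 89.5)/(58 − 49) = 0.5, so qs = 0.5p + 65.
Without the subsidy, 247 − 3p = 0.5p + 65 gives 3.5p = 182, so p* = 52 and q* = 91.
With a per-unit subsidy paid to consumers, each effectively pays p − 14, so demand becomes qd = 247 − 3(p − 14).
New equilibrium: consumers pay 50, producers receive 64, q = 97. (Wedge: pb − ps = −14.)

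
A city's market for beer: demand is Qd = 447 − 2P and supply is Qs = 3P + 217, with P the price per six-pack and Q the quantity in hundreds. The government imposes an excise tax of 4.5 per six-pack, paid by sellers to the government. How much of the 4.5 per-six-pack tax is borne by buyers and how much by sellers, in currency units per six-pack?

Before the tax: set 447 − 2P = 3P + 217 → P* = 46, Q* = 355.
With the tax collected from sellers, supply shifts: Qs = 3(P − 4.5) + 217.
Solving gives Q = 349.6 with buyers paying 48.7 and sellers receiving 44.2 (the 4.5 wedge).
Burden on buyers: 2.7; on sellers: 1.8. (They sum to 4.5.)
The less price-elastic side of the market bears the larger share of a per-unit tax.

Buyers bear 2.7 per six-pack; sellers bear 1.8 per six-pack.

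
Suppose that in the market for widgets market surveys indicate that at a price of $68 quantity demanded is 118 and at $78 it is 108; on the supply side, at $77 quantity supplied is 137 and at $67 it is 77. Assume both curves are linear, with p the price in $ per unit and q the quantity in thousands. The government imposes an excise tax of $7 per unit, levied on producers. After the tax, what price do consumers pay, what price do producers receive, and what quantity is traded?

Consumers pay $79; producers receive $72; quantity = 107.

Demand slope: (108 − 118)/(78 − 68) = -1, so qd = 186 − p.
Supply slope: (77 − 137)/(67 − 77) = 6, so qs = 6p − 325.
Before the tax: set 186 − p = 6p − 325 → p* = $73, q* = 113.
With the tax collected from producers, supply shifts: qs = 6(p − 7) − 325.
New equilibrium: consumers pay $79, producers receive $72, q = 107. (Wedge: pb − ps = 7.)
The less price-elastic side of the market bears the larger share of a per-unit tax.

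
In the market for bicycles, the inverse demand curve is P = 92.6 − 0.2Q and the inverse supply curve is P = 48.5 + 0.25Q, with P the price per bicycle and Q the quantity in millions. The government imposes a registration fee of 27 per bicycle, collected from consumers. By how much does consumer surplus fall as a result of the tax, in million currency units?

Inverting to Q(P) form: Qd = 463 − 5P; Qs = 4P − 194.
Before the tax: set 463 − 5P = 4P − 194 → P* = 73, Q* = 98.
With the tax collected from consumers, demand (in seller-price terms) shifts: Qd = 463 − 5(P + 27).
Solving gives Q = 38 with consumers paying 85 and suppliers receiving 58 (the 27 wedge).
ΔCS is the trapezoid between Q = 38 and Q = 98 of height 12: ½ · (98 + 38) · 12 = 816.

Consumer surplus falls by 816 million.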